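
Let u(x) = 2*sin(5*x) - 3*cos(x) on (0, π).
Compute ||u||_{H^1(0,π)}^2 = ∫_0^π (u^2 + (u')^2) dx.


||u||_{H^1(0,π)}^2 = 61*π

u'(x) = 3*sin(x) + 10*cos(5*x).
Expand u² and (u')² and integrate term by term on (0, π), using: for integers n ≥ 1, ∫_0^π sin²(nx) dx = ∫_0^π cos²(nx) dx = π/2; for n ≠ n', ∫_0^π sin(nx)sin(n'x) dx = ∫_0^π cos(nx)cos(n'x) dx = 0; and by product-to-sum, ∫_0^π sin(nx)cos(n'x) dx = ½∫_0^π [sin((n+n')x) + sin((n−n')x)] dx, which is 0 when n+n' is even and 2n/(n²−n'²) when n+n' is odd (it need not vanish on (0, π)).
  u² squared terms: (-3)²·∫cos(x)² dx = 9·π/2 = 9*π/2;  (2)²·∫sin(5x)² dx = 4·π/2 = 2*π.
  u² cross terms: 2·(-3)·(2)·∫cos(x)·sin(5x) dx = -12·(0) = 0.
  So ∫_0^π u² dx = 9*π/2 + 2*π + 0 = 13*π/2.
  (u')² squared terms: (3)²·∫sin(x)² dx = 9·π/2 = 9*π/2;  (10)²·∫cos(5x)² dx = 100·π/2 = 50*π.
  (u')² cross terms: 2·(3)·(10)·∫sin(x)·cos(5x) dx = 60·(0) = 0.
  So ∫_0^π (u')² dx = 9*π/2 + 50*π + 0 = 109*π/2.
||u||_{H^1}^2 = (13*π/2) + (109*π/2) = 61*π.


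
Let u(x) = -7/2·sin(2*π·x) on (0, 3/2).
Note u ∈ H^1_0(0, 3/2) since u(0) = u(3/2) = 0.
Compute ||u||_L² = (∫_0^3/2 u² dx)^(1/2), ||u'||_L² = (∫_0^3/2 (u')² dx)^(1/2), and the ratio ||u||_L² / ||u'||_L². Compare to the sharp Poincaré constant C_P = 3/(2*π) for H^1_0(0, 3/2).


||u||_L² / ||u'||_L² = 1/(2*π) < C_P = 3/(2*π).

u(x) = -7/2·sin(2*π·x), so u'(x) = -7*π*cos(2*π*x).
Writing u(x) = A·sin(kπx/L) with A = -7/2 and k = 3, use ∫_0^L sin²(kπx/L) dx = L/2 and ∫_0^L cos²(kπx/L) dx = L/2.
u² = 49/4·sin²(2*π·x) and (u')² = 49*π^2·cos²(2*π·x), and each of sin², cos² integrates to L/2 = 3/4 over (0, 3/2).
∫_0^3/2 u² dx = 147/16, so ||u||_L² = 7*sqrt(3)/4.
∫_0^3/2 (u')² dx = 147*π^2/4, so ||u'||_L² = 7*sqrt(3)*π/2.
Ratio ||u||_L² / ||u'||_L² = 1/(2*π).
Sharp Poincaré constant on H^1_0(0, 3/2) is C_P = L/π = 3/(2*π), achieved by sin(2*π/3·x).
This is the k = 3 harmonic; the ratio L/(kπ) is strictly less than C_P = L/π, consistent with the sharp inequality ||u||_L² ≤ C_P ||u'||_L².


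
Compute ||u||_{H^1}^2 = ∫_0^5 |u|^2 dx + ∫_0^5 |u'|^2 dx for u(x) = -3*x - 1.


||u||_{H^1}^2 = 500

The H^1 norm (squared) on an interval (0, L) is
  ||u||_{H^1}^2 = ∫_0^L u(x)^2 dx + ∫_0^L u'(x)^2 dx.
Compute u'(x) = -3.
Then u(x)^2 = 9*x**2 + 6*x + 1 and u'(x)^2 = 9.
Integrate each monomial from 0 to 5 using ∫_0^5 c·x^n dx = c·5^(n+1)/(n+1):
  ∫_0^5 u(x)^2 dx = ∫_0^5 (9*x^2 + 6*x + 1) dx. Term by term:
    ∫_0^5 9*x^2 dx = 375;  ∫_0^5 6*x dx = 75;  ∫_0^5 1 dx = 5.
  Sum: 375 + 75 + 5 = 455.
  ∫_0^5 u'(x)^2 dx = ∫_0^5 (9) dx. Term by term:
    ∫_0^5 9 dx = 45.
Adding: ||u||_{H^1}^2 = 455 + 45 = 500.


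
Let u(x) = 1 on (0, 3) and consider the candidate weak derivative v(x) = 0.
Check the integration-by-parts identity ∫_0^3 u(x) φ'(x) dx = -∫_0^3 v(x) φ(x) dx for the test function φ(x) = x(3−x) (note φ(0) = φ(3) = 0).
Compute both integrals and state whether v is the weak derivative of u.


LHS = 0, RHS = 0. Yes, v = u' weakly.

u(x) = 1, classical derivative u'(x) = 0.
φ(x) = x(3−x), so φ'(x) = 3 - 2*x.
Note φ(0) = φ(3) = 0, so the boundary term u·φ vanishes.
LHS = ∫_0^3 u(x) φ'(x) dx = ∫_0^3 (3 - 2*x) dx. Term by term:
  ∫_0^3 -2*x dx = -9;  ∫_0^3 3 dx = 9.
Sum: -9 + 9 = 0.
So LHS = 0.
∫_0^3 v(x) φ(x) dx = ∫_0^3 (0) dx. Term by term:
  ∫_0^3 0 dx = 0.
So RHS = -∫_0^3 v(x) φ(x) dx = 0.
LHS = RHS, so the identity holds for this test φ.
Moreover u is smooth here and v(x) = u'(x) = 0 pointwise, so the identity holds for every test function. Hence v is the weak derivative of u.


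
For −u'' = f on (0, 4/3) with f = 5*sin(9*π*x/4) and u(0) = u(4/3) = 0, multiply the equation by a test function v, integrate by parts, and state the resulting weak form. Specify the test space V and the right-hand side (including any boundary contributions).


V = H^1_0(0, 4/3) (so v(0) = v(4/3) = 0); weak form: ∫_0^4/3 u'v' dx = ∫_0^4/3 (5*sin(9*π*x/4)) v dx for all v ∈ V.

Multiply both sides by a test function v and integrate from 0 to 4/3:
  ∫_0^4/3 −u''(x) v(x) dx = ∫_0^4/3 f(x) v(x) dx.
Integrate the LHS by parts once:
  ∫_0^4/3 −u'' v dx = −[u'(x) v(x)]_0^4/3 + ∫_0^4/3 u'(x) v'(x) dx.
Thus ∫_0^4/3 u'(x) v'(x) dx = ∫_0^4/3 f(x) v(x) dx + [u'(x) v(x)]_0^4/3.
Choose V so that boundary terms are either known or forced to vanish.
u is Dirichlet: u(0) = u(4/3) = 0. Let V = H^1_0(0, 4/3); then v(0) = v(4/3) = 0, and [u' v]_0^4/3 = 0.
Weak formulation: find u (satisfying any essential BC) such that ∫_0^4/3 u'(x) v'(x) dx = ∫_0^4/3 f v dx for all v ∈ V.
Substituting f(x) = 5*sin(9*π*x/4), the right-hand side is ∫_0^4/3 (5*sin(9*π*x/4)) v dx.


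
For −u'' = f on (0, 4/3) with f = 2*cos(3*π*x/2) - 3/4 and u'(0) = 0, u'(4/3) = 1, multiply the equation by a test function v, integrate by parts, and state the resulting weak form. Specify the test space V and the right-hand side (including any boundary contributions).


V = H^1(0, 4/3) (v unrestricted at boundary; u is determined up to an additive constant); weak form: ∫_0^4/3 u'v' dx = ∫_0^4/3 (2*cos(3*π*x/2) - 3/4) v dx + v(4/3) for all v ∈ V.

Multiply both sides by a test function v and integrate from 0 to 4/3:
  ∫_0^4/3 −u''(x) v(x) dx = ∫_0^4/3 f(x) v(x) dx.
Integrate the LHS by parts once:
  ∫_0^4/3 −u'' v dx = −[u'(x) v(x)]_0^4/3 + ∫_0^4/3 u'(x) v'(x) dx.
Thus ∫_0^4/3 u'(x) v'(x) dx = ∫_0^4/3 f(x) v(x) dx + [u'(x) v(x)]_0^4/3.
Choose V so that boundary terms are either known or forced to vanish.
u has inhomogeneous Neumann u'(0) = 0, u'(4/3) = 1. [u' v]_0^4/3 = (1)·v(4/3) − (0)·v(0) = v(4/3). Take V = H^1(0, 4/3); boundary term becomes part of RHS.
Weak formulation: find u (satisfying any essential BC) such that ∫_0^4/3 u'(x) v'(x) dx = ∫_0^4/3 f v dx + v(4/3) for all v ∈ V (Neumann data are natural BCs: they enter the RHS as boundary terms).
Substituting f(x) = 2*cos(3*π*x/2) - 3/4, the right-hand side is ∫_0^4/3 (2*cos(3*π*x/2) - 3/4) v dx + v(4/3).
Compatibility check (pure Neumann): taking v ≡ 1 ∈ V gives 0 = ∫_0^4/3 f dx + (1) − (0), i.e. ∫_0^4/3 f dx must equal u'(0) − u'(4/3) = -1. Indeed ∫_0^4/3 (2*cos(3*π*x/2) - 3/4) dx = -1, so the data are compatible. The solution is then unique only up to an additive constant (fix it e.g. by requiring ∫_0^4/3 u dx = 0).


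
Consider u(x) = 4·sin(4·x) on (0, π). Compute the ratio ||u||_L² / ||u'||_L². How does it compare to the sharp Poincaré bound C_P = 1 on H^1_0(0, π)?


||u||_L² / ||u'||_L² = 1/4 < C_P = 1.

u(x) = 4·sin(4·x), so u'(x) = 16*cos(4*x).
Writing u(x) = A·sin(kπx/L) with A = 4 and k = 4, use ∫_0^L sin²(kπx/L) dx = L/2 and ∫_0^L cos²(kπx/L) dx = L/2.
u² = 16·sin²(4·x) and (u')² = 256·cos²(4·x), and each of sin², cos² integrates to L/2 = π/2 over (0, π).
∫_0^π u² dx = 8*π, so ||u||_L² = 2*sqrt(2)*sqrt(π).
∫_0^π (u')² dx = 128*π, so ||u'||_L² = 8*sqrt(2)*sqrt(π).
Ratio ||u||_L² / ||u'||_L² = 1/4.
Sharp Poincaré constant on H^1_0(0, π) is C_P = L/π = 1, achieved by sin(x).
This is the k = 4 harmonic; the ratio L/(kπ) is strictly less than C_P = L/π, consistent with the sharp inequality ||u||_L² ≤ C_P ||u'||_L².


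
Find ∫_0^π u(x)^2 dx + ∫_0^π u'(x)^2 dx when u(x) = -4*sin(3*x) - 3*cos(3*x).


||u||_{H^1(0,π)}^2 = 125*π

u'(x) = 9*sin(3*x) - 12*cos(3*x).
Expand u² and (u')² and integrate term by term on (0, π), using: for integers n ≥ 1, ∫_0^π sin²(nx) dx = ∫_0^π cos²(nx) dx = π/2; for n ≠ n', ∫_0^π sin(nx)sin(n'x) dx = ∫_0^π cos(nx)cos(n'x) dx = 0; and by product-to-sum, ∫_0^π sin(nx)cos(n'x) dx = ½∫_0^π [sin((n+n')x) + sin((n−n')x)] dx, which is 0 when n+n' is even and 2n/(n²−n'²) when n+n' is odd (it need not vanish on (0, π)).
  u² squared terms: (-4)²·∫sin(3x)² dx = 16·π/2 = 8*π;  (-3)²·∫cos(3x)² dx = 9·π/2 = 9*π/2.
  u² cross terms: 2·(-4)·(-3)·∫sin(3x)·cos(3x) dx = 24·(0) = 0.
  So ∫_0^π u² dx = 8*π + 9*π/2 + 0 = 25*π/2.
  (u')² squared terms: (-12)²·∫cos(3x)² dx = 144·π/2 = 72*π;  (9)²·∫sin(3x)² dx = 81·π/2 = 81*π/2.
  (u')² cross terms: 2·(-12)·(9)·∫cos(3x)·sin(3x) dx = -216·(0) = 0.
  So ∫_0^π (u')² dx = 72*π + 81*π/2 + 0 = 225*π/2.
||u||_{H^1}^2 = (25*π/2) + (225*π/2) = 125*π.


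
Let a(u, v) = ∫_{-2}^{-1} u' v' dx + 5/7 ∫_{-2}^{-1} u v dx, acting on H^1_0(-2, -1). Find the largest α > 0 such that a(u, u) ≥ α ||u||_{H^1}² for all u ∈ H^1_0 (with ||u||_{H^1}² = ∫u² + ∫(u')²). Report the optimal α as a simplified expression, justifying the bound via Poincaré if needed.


α = (5/7 + π^2)/(1 + π^2)

Coercivity of a(·,·) on H^1_0(-2, -1) means a(u, u) ≥ α ||u||_{H^1}² for every u ∈ H^1_0.
The interval has length L = 1, and Poincaré/coercivity depend only on L. Here a(u, u) = ∫(u')² + (5/7)·∫u².
Here 0 < c = 5/7 < 1. The condition a(u,u) ≥ α||u||_{H^1}² reads (1−α)∫(u')² ≥ (α−c)∫u². Any admissible α is ≤ 1 (rapidly oscillating u have ∫u²/∫(u')² → 0), and α = 1 would force 0 ≥ (1−c)∫u², impossible since c < 1; so 1−α > 0. By the sharp Poincaré inequality on H^1_0 of an interval of length L, ∫(u')² ≥ (π/L)²∫u² with equality for the first sine mode sin(π(x−x₀)/L) (x₀ the left endpoint), so the inequality holds for all u iff (1−α)(π/L)² ≥ α − c, i.e. α ≤ ((π/L)² + c)/((π/L)² + 1) = (1 + c(L/π)²)/(1 + (L/π)²). With (π/L)² = π^2 and c = 5/7, the largest admissible constant is α = ((π/L)² + c)/((π/L)² + 1).
Simplifying, α = (5/7 + π^2)/(1 + π^2).


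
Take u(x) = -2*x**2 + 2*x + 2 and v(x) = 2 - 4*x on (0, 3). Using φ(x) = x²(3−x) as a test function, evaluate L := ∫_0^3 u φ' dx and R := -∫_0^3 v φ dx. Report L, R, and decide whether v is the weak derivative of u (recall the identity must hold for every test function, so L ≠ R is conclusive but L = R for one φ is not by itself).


LHS = 351/10, RHS = 351/10. Yes, v = u' weakly.

u(x) = -2*x**2 + 2*x + 2, classical derivative u'(x) = 2 - 4*x.
φ(x) = x²(3−x), so φ'(x) = 3*x*(2 - x).
Note φ(0) = φ(3) = 0, so the boundary term u·φ vanishes.
LHS = ∫_0^3 u(x) φ'(x) dx = ∫_0^3 (6*x^4 - 18*x^3 + 6*x^2 + 12*x) dx. Term by term:
  ∫_0^3 6*x^4 dx = 1458/5;  ∫_0^3 -18*x^3 dx = -729/2;  ∫_0^3 6*x^2 dx = 54;
  ∫_0^3 12*x dx = 54.
Sum: 1458/5 − 729/2 + 54 + 54 = 351/10.
So LHS = 351/10.
∫_0^3 v(x) φ(x) dx = ∫_0^3 (4*x^4 - 14*x^3 + 6*x^2) dx. Term by term:
  ∫_0^3 4*x^4 dx = 972/5;  ∫_0^3 -14*x^3 dx = -567/2;  ∫_0^3 6*x^2 dx = 54.
Sum: 972/5 − 567/2 + 54 = -351/10.
So RHS = -∫_0^3 v(x) φ(x) dx = 351/10.
LHS = RHS, so the identity holds for this test φ.
Moreover u is smooth here and v(x) = u'(x) = 2 - 4*x pointwise, so the identity holds for every test function. Hence v is the weak derivative of u.


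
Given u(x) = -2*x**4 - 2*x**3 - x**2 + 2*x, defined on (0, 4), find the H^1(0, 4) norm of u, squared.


||u||_{H^1}^2 = 133782512/315

The H^1 norm (squared) on an interval (0, L) is
  ||u||_{H^1}^2 = ∫_0^L u(x)^2 dx + ∫_0^L u'(x)^2 dx.
Compute u'(x) = -8*x**3 - 6*x**2 - 2*x + 2.
Then u(x)^2 = 4*x**8 + 8*x**7 + 8*x**6 - 4*x**5 - 7*x**4 - 4*x**3 + 4*x**2 and u'(x)^2 = 64*x**6 + 96*x**5 + 68*x**4 - 8*x**3 - 20*x**2 - 8*x + 4.
Integrate each monomial from 0 to 4 using ∫_0^4 c·x^n dx = c·4^(n+1)/(n+1):
  ∫_0^4 u(x)^2 dx = ∫_0^4 (4*x^8 + 8*x^7 + 8*x^6 - 4*x^5 - 7*x^4 - 4*x^3 + 4*x^2) dx. Term by term:
    ∫_0^4 4*x^8 dx = 1048576/9;  ∫_0^4 8*x^7 dx = 65536;  ∫_0^4 8*x^6 dx = 131072/7;
    ∫_0^4 -4*x^5 dx = -8192/3;  ∫_0^4 -7*x^4 dx = -7168/5;  ∫_0^4 -4*x^3 dx = -256;
    ∫_0^4 4*x^2 dx = 256/3.
  Sum: 1048576/9 + 65536 + 131072/7 − 8192/3 − 7168/5 − 256 + 256/3 = 61876736/315.
  ∫_0^4 u'(x)^2 dx = ∫_0^4 (64*x^6 + 96*x^5 + 68*x^4 - 8*x^3 - 20*x^2 - 8*x + 4) dx. Term by term:
    ∫_0^4 64*x^6 dx = 1048576/7;  ∫_0^4 96*x^5 dx = 65536;  ∫_0^4 68*x^4 dx = 69632/5;
    ∫_0^4 -8*x^3 dx = -512;  ∫_0^4 -20*x^2 dx = -1280/3;  ∫_0^4 -8*x dx = -64;
    ∫_0^4 4 dx = 16.
  Sum: 1048576/7 + 65536 + 69632/5 − 512 − 1280/3 − 64 + 16 = 23968592/105.
Adding: ||u||_{H^1}^2 = 61876736/315 + 23968592/105 = 133782512/315.


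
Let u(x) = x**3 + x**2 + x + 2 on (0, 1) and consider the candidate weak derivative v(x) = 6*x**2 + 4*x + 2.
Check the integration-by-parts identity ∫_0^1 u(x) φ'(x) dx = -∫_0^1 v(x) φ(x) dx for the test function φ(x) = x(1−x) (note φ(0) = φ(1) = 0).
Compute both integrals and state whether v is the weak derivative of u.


LHS = -29/60, RHS = -29/30. No, v is not the weak derivative of u.

u(x) = x**3 + x**2 + x + 2, classical derivative u'(x) = 3*x**2 + 2*x + 1.
φ(x) = x(1−x), so φ'(x) = 1 - 2*x.
Note φ(0) = φ(1) = 0, so the boundary term u·φ vanishes.
LHS = ∫_0^1 u(x) φ'(x) dx = ∫_0^1 (-2*x^4 - x^3 - x^2 - 3*x + 2) dx. Term by term:
  ∫_0^1 -2*x^4 dx = -2/5;  ∫_0^1 -x^3 dx = -1/4;  ∫_0^1 -x^2 dx = -1/3;
  ∫_0^1 -3*x dx = -3/2;  ∫_0^1 2 dx = 2.
Sum: -2/5 − 1/4 − 1/3 − 3/2 + 2 = -29/60.
So LHS = -29/60.
∫_0^1 v(x) φ(x) dx = ∫_0^1 (-6*x^4 + 2*x^3 + 2*x^2 + 2*x) dx. Term by term:
  ∫_0^1 -6*x^4 dx = -6/5;  ∫_0^1 2*x^3 dx = 1/2;  ∫_0^1 2*x^2 dx = 2/3;
  ∫_0^1 2*x dx = 1.
Sum: -6/5 + 1/2 + 2/3 + 1 = 29/30.
So RHS = -∫_0^1 v(x) φ(x) dx = -29/30.
LHS − RHS = 29/60 ≠ 0, so the identity fails.
(For a valid weak derivative the identity must hold for EVERY test function, in particular this one. The failure shows v is NOT the weak derivative of u.)
Correct weak derivative would be u'(x) = 3*x**2 + 2*x + 1.


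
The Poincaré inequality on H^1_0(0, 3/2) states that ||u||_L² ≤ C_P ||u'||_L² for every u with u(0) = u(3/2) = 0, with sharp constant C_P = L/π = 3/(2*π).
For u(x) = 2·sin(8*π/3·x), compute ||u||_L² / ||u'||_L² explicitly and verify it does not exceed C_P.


||u||_L² / ||u'||_L² = 3/(8*π) < C_P = 3/(2*π).

u(x) = 2·sin(8*π/3·x), so u'(x) = 16*π*cos(8*π*x/3)/3.
Writing u(x) = A·sin(kπx/L) with A = 2 and k = 4, use ∫_0^L sin²(kπx/L) dx = L/2 and ∫_0^L cos²(kπx/L) dx = L/2.
u² = 4·sin²(8*π/3·x) and (u')² = 256*π^2/9·cos²(8*π/3·x), and each of sin², cos² integrates to L/2 = 3/4 over (0, 3/2).
∫_0^3/2 u² dx = 3, so ||u||_L² = sqrt(3).
∫_0^3/2 (u')² dx = 64*π^2/3, so ||u'||_L² = 8*sqrt(3)*π/3.
Ratio ||u||_L² / ||u'||_L² = 3/(8*π).
Sharp Poincaré constant on H^1_0(0, 3/2) is C_P = L/π = 3/(2*π), achieved by sin(2*π/3·x).
This is the k = 4 harmonic; the ratio L/(kπ) is strictly less than C_P = L/π, consistent with the sharp inequality ||u||_L² ≤ C_P ||u'||_L².


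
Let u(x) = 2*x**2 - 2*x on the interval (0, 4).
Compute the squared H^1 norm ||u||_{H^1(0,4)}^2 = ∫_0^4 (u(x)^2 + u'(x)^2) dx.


||u||_{H^1}^2 = 9328/15

The H^1 norm (squared) on an interval (0, L) is
  ||u||_{H^1}^2 = ∫_0^L u(x)^2 dx + ∫_0^L u'(x)^2 dx.
Compute u'(x) = 4*x - 2.
Then u(x)^2 = 4*x**4 - 8*x**3 + 4*x**2 and u'(x)^2 = 16*x**2 - 16*x + 4.
Integrate each monomial from 0 to 4 using ∫_0^4 c·x^n dx = c·4^(n+1)/(n+1):
  ∫_0^4 u(x)^2 dx = ∫_0^4 (4*x^4 - 8*x^3 + 4*x^2) dx. Term by term:
    ∫_0^4 4*x^4 dx = 4096/5;  ∫_0^4 -8*x^3 dx = -512;  ∫_0^4 4*x^2 dx = 256/3.
  Sum: 4096/5 − 512 + 256/3 = 5888/15.
  ∫_0^4 u'(x)^2 dx = ∫_0^4 (16*x^2 - 16*x + 4) dx. Term by term:
    ∫_0^4 16*x^2 dx = 1024/3;  ∫_0^4 -16*x dx = -128;  ∫_0^4 4 dx = 16.
  Sum: 1024/3 − 128 + 16 = 688/3.
Adding: ||u||_{H^1}^2 = 5888/15 + 688/3 = 9328/15.


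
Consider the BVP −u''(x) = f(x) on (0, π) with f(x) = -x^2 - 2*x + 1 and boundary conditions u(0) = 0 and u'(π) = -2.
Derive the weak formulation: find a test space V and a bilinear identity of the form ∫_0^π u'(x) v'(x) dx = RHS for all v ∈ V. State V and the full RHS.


V = {v ∈ H^1(0, π) : v(0) = 0} (test functions vanish at x = 0 where u is specified); weak form: ∫_0^π u'v' dx = ∫_0^π (-x^2 - 2*x + 1) v dx − 2·v(π) for all v ∈ V.

Multiply both sides by a test function v and integrate from 0 to π:
  ∫_0^π −u''(x) v(x) dx = ∫_0^π f(x) v(x) dx.
Integrate the LHS by parts once:
  ∫_0^π −u'' v dx = −[u'(x) v(x)]_0^π + ∫_0^π u'(x) v'(x) dx.
Thus ∫_0^π u'(x) v'(x) dx = ∫_0^π f(x) v(x) dx + [u'(x) v(x)]_0^π.
Choose V so that boundary terms are either known or forced to vanish.
Mixed BC: u(0) = 0 (Dirichlet) and u'(π) = -2 (Neumann). Define V = {v ∈ H^1(0, π) : v(0) = 0}. Then [u' v]_0^π = u'(π)·v(π) − u'(0)·0 = − 2·v(π).
Weak formulation: find u (satisfying any essential BC) such that ∫_0^π u'(x) v'(x) dx = ∫_0^π f v dx − 2·v(π) for all v ∈ V (Dirichlet at 0 absorbed into V; Neumann datum at x = π contributes the boundary term).
Substituting f(x) = -x^2 - 2*x + 1, the right-hand side is ∫_0^π (-x^2 - 2*x + 1) v dx − 2·v(π).


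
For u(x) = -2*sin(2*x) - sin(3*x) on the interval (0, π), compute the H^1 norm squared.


||u||_{H^1(0,π)}^2 = 15*π

u'(x) = -4*cos(2*x) - 3*cos(3*x).
Expand u² and (u')² and integrate term by term on (0, π), using: for integers n ≥ 1, ∫_0^π sin²(nx) dx = ∫_0^π cos²(nx) dx = π/2; for n ≠ n', ∫_0^π sin(nx)sin(n'x) dx = ∫_0^π cos(nx)cos(n'x) dx = 0; and by product-to-sum, ∫_0^π sin(nx)cos(n'x) dx = ½∫_0^π [sin((n+n')x) + sin((n−n')x)] dx, which is 0 when n+n' is even and 2n/(n²−n'²) when n+n' is odd (it need not vanish on (0, π)).
  u² squared terms: (-1)²·∫sin(3x)² dx = 1·π/2 = π/2;  (-2)²·∫sin(2x)² dx = 4·π/2 = 2*π.
  u² cross terms: 2·(-1)·(-2)·∫sin(3x)·sin(2x) dx = 4·(0) = 0.
  So ∫_0^π u² dx = π/2 + 2*π + 0 = 5*π/2.
  (u')² squared terms: (-4)²·∫cos(2x)² dx = 16·π/2 = 8*π;  (-3)²·∫cos(3x)² dx = 9·π/2 = 9*π/2.
  (u')² cross terms: 2·(-4)·(-3)·∫cos(2x)·cos(3x) dx = 24·(0) = 0.
  So ∫_0^π (u')² dx = 8*π + 9*π/2 + 0 = 25*π/2.
||u||_{H^1}^2 = (5*π/2) + (25*π/2) = 15*π.


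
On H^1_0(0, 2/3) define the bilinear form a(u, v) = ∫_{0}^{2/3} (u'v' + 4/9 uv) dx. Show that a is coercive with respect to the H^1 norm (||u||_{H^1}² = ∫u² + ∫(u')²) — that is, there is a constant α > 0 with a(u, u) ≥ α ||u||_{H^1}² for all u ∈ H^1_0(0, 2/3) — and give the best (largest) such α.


α = (16 + 81*π^2)/(9*(4 + 9*π^2))

Coercivity of a(·,·) on H^1_0(0, 2/3) means a(u, u) ≥ α ||u||_{H^1}² for every u ∈ H^1_0.
The interval has length L = 2/3, and Poincaré/coercivity depend only on L. Here a(u, u) = ∫(u')² + (4/9)·∫u².
Here 0 < c = 4/9 < 1. The condition a(u,u) ≥ α||u||_{H^1}² reads (1−α)∫(u')² ≥ (α−c)∫u². Any admissible α is ≤ 1 (rapidly oscillating u have ∫u²/∫(u')² → 0), and α = 1 would force 0 ≥ (1−c)∫u², impossible since c < 1; so 1−α > 0. By the sharp Poincaré inequality on H^1_0 of an interval of length L, ∫(u')² ≥ (π/L)²∫u² with equality for the first sine mode sin(π(x−x₀)/L) (x₀ the left endpoint), so the inequality holds for all u iff (1−α)(π/L)² ≥ α − c, i.e. α ≤ ((π/L)² + c)/((π/L)² + 1) = (1 + c(L/π)²)/(1 + (L/π)²). With (π/L)² = 9*π^2/4 and c = 4/9, the largest admissible constant is α = ((π/L)² + c)/((π/L)² + 1).
Simplifying, α = (16 + 81*π^2)/(9*(4 + 9*π^2)).


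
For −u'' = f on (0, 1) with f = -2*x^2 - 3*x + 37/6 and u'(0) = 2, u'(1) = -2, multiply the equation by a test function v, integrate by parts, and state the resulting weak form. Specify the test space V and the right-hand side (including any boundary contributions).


V = H^1(0, 1) (v unrestricted at boundary; u is determined up to an additive constant); weak form: ∫_0^1 u'v' dx = ∫_0^1 (-2*x^2 - 3*x + 37/6) v dx − 2·v(1) − 2·v(0) for all v ∈ V.

Multiply both sides by a test function v and integrate from 0 to 1:
  ∫_0^1 −u''(x) v(x) dx = ∫_0^1 f(x) v(x) dx.
Integrate the LHS by parts once:
  ∫_0^1 −u'' v dx = −[u'(x) v(x)]_0^1 + ∫_0^1 u'(x) v'(x) dx.
Thus ∫_0^1 u'(x) v'(x) dx = ∫_0^1 f(x) v(x) dx + [u'(x) v(x)]_0^1.
Choose V so that boundary terms are either known or forced to vanish.
u has inhomogeneous Neumann u'(0) = 2, u'(1) = -2. [u' v]_0^1 = (-2)·v(1) − (2)·v(0) = − 2·v(1) − 2·v(0). Take V = H^1(0, 1); boundary term becomes part of RHS.
Weak formulation: find u (satisfying any essential BC) such that ∫_0^1 u'(x) v'(x) dx = ∫_0^1 f v dx − 2·v(1) − 2·v(0) for all v ∈ V (Neumann data are natural BCs: they enter the RHS as boundary terms).
Substituting f(x) = -2*x^2 - 3*x + 37/6, the right-hand side is ∫_0^1 (-2*x^2 - 3*x + 37/6) v dx − 2·v(1) − 2·v(0).
Compatibility check (pure Neumann): taking v ≡ 1 ∈ V gives 0 = ∫_0^1 f dx + (-2) − (2), i.e. ∫_0^1 f dx must equal u'(0) − u'(1) = 4. Indeed ∫_0^1 (-2*x^2 - 3*x + 37/6) dx = 4, so the data are compatible. The solution is then unique only up to an additive constant (fix it e.g. by requiring ∫_0^1 u dx = 0).


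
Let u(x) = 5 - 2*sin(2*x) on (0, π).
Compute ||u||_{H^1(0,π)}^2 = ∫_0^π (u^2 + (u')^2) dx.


||u||_{H^1(0,π)}^2 = 35*π

u'(x) = -4*cos(2*x).
Expand u² and (u')² and integrate term by term on (0, π), using: for integers n ≥ 1, ∫_0^π sin²(nx) dx = ∫_0^π cos²(nx) dx = π/2; for n ≠ n', ∫_0^π sin(nx)sin(n'x) dx = ∫_0^π cos(nx)cos(n'x) dx = 0; and by product-to-sum, ∫_0^π sin(nx)cos(n'x) dx = ½∫_0^π [sin((n+n')x) + sin((n−n')x)] dx, which is 0 when n+n' is even and 2n/(n²−n'²) when n+n' is odd (it need not vanish on (0, π)). For the constant mode: ∫_0^π 1 dx = π, ∫_0^π cos(nx) dx = 0, ∫_0^π sin(nx) dx = (1−(−1)^n)/n.
  u² squared terms: (5)²·∫1 dx = 25·π = 25*π;  (-2)²·∫sin(2x)² dx = 4·π/2 = 2*π.
  u² cross terms: 2·(5)·(-2)·∫1·sin(2x) dx = -20·(0) = 0.
  So ∫_0^π u² dx = 25*π + 2*π + 0 = 27*π.
  (u')² squared terms: (-4)²·∫cos(2x)² dx = 16·π/2 = 8*π.
  So ∫_0^π (u')² dx = 8*π.
||u||_{H^1}^2 = (27*π) + (8*π) = 35*π.


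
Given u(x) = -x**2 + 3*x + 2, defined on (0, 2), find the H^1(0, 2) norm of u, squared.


||u||_{H^1}^2 = 162/5

The H^1 norm (squared) on an interval (0, L) is
  ||u||_{H^1}^2 = ∫_0^L u(x)^2 dx + ∫_0^L u'(x)^2 dx.
Compute u'(x) = 3 - 2*x.
Then u(x)^2 = x**4 - 6*x**3 + 5*x**2 + 12*x + 4 and u'(x)^2 = 4*x**2 - 12*x + 9.
Integrate each monomial from 0 to 2 using ∫_0^2 c·x^n dx = c·2^(n+1)/(n+1):
  ∫_0^2 u(x)^2 dx = ∫_0^2 (x^4 - 6*x^3 + 5*x^2 + 12*x + 4) dx. Term by term:
    ∫_0^2 x^4 dx = 32/5;  ∫_0^2 -6*x^3 dx = -24;  ∫_0^2 5*x^2 dx = 40/3;
    ∫_0^2 12*x dx = 24;  ∫_0^2 4 dx = 8.
  Sum: 32/5 − 24 + 40/3 + 24 + 8 = 416/15.
  ∫_0^2 u'(x)^2 dx = ∫_0^2 (4*x^2 - 12*x + 9) dx. Term by term:
    ∫_0^2 4*x^2 dx = 32/3;  ∫_0^2 -12*x dx = -24;  ∫_0^2 9 dx = 18.
  Sum: 32/3 − 24 + 18 = 14/3.
Adding: ||u||_{H^1}^2 = 416/15 + 14/3 = 162/5.


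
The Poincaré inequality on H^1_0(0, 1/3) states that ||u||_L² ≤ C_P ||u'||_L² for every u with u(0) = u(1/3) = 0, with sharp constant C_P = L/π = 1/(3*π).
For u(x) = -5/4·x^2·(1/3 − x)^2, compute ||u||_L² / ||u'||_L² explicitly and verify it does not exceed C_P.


||u||_L² / ||u'||_L² = sqrt(3)/18 < C_P = 1/(3*π).

u(x) = -5/4·x^2·(1/3 − x)^2, so u'(x) = 5*x*(-18*x^2 + 9*x - 1)/18.
u(x) = -5/4·x^2·(1/3 − x)^2 vanishes at x = 0 and x = 1/3, so u ∈ H^1_0(0, 1/3). Differentiate via the product rule and integrate the resulting polynomials term by term.
  ∫_0^1/3 u² dx = ∫_0^1/3 (25*x^8/16 - 25*x^7/12 + 25*x^6/24 - 25*x^5/108 + 25*x^4/1296) dx. Term by term:
    ∫_0^1/3 25*x^8/16 dx = 25/2834352;  ∫_0^1/3 -25*x^7/12 dx = -25/629856;  ∫_0^1/3 25*x^6/24 dx = 25/367416;
    ∫_0^1/3 -25*x^5/108 dx = -25/472392;  ∫_0^1/3 25*x^4/1296 dx = 5/314928.
  Sum: 25/2834352 − 25/629856 + 25/367416 − 25/472392 + 5/314928 = 5/39680928.
  ∫_0^1/3 (u')² dx = ∫_0^1/3 (25*x^6 - 25*x^5 + 325*x^4/36 - 25*x^3/18 + 25*x^2/324) dx. Term by term:
    ∫_0^1/3 25*x^6 dx = 25/15309;  ∫_0^1/3 -25*x^5 dx = -25/4374;  ∫_0^1/3 325*x^4/36 dx = 65/8748;
    ∫_0^1/3 -25*x^3/18 dx = -25/5832;  ∫_0^1/3 25*x^2/324 dx = 25/26244.
  Sum: 25/15309 − 25/4374 + 65/8748 − 25/5832 + 25/26244 = 5/367416.
∫_0^1/3 u² dx = 5/39680928, so ||u||_L² = sqrt(210)/40824.
∫_0^1/3 (u')² dx = 5/367416, so ||u'||_L² = sqrt(70)/2268.
Ratio ||u||_L² / ||u'||_L² = sqrt(3)/18.
Sharp Poincaré constant on H^1_0(0, 1/3) is C_P = L/π = 1/(3*π), achieved by sin(3*π·x).
A polynomial bump cannot attain the sharp Poincaré constant (only the first sine eigenfunction does), so the ratio is strictly less than C_P, consistent with ||u||_L² ≤ C_P ||u'||_L².


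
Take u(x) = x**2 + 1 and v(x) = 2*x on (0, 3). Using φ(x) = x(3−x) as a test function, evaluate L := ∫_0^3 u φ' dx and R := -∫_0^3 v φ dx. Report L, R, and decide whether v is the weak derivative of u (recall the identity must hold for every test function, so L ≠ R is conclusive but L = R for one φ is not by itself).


LHS = -27/2, RHS = -27/2. Yes, v = u' weakly.

u(x) = x**2 + 1, classical derivative u'(x) = 2*x.
φ(x) = x(3−x), so φ'(x) = 3 - 2*x.
Note φ(0) = φ(3) = 0, so the boundary term u·φ vanishes.
LHS = ∫_0^3 u(x) φ'(x) dx = ∫_0^3 (-2*x^3 + 3*x^2 - 2*x + 3) dx. Term by term:
  ∫_0^3 -2*x^3 dx = -81/2;  ∫_0^3 3*x^2 dx = 27;  ∫_0^3 -2*x dx = -9;
  ∫_0^3 3 dx = 9.
Sum: -81/2 + 27 − 9 + 9 = -27/2.
So LHS = -27/2.
∫_0^3 v(x) φ(x) dx = ∫_0^3 (-2*x^3 + 6*x^2) dx. Term by term:
  ∫_0^3 -2*x^3 dx = -81/2;  ∫_0^3 6*x^2 dx = 54.
Sum: -81/2 + 54 = 27/2.
So RHS = -∫_0^3 v(x) φ(x) dx = -27/2.
LHS = RHS, so the identity holds for this test φ.
Moreover u is smooth here and v(x) = u'(x) = 2*x pointwise, so the identity holds for every test function. Hence v is the weak derivative of u.


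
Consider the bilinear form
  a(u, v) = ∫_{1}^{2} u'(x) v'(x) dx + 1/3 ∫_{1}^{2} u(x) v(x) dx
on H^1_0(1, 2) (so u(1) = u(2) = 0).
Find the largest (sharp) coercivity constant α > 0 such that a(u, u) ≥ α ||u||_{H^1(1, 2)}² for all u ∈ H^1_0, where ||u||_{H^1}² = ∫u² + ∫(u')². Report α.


α = (1/3 + π^2)/(1 + π^2)

Coercivity of a(·,·) on H^1_0(1, 2) means a(u, u) ≥ α ||u||_{H^1}² for every u ∈ H^1_0.
The interval has length L = 1, and Poincaré/coercivity depend only on L. Here a(u, u) = ∫(u')² + (1/3)·∫u².
Here 0 < c = 1/3 < 1. The condition a(u,u) ≥ α||u||_{H^1}² reads (1−α)∫(u')² ≥ (α−c)∫u². Any admissible α is ≤ 1 (rapidly oscillating u have ∫u²/∫(u')² → 0), and α = 1 would force 0 ≥ (1−c)∫u², impossible since c < 1; so 1−α > 0. By the sharp Poincaré inequality on H^1_0 of an interval of length L, ∫(u')² ≥ (π/L)²∫u² with equality for the first sine mode sin(π(x−x₀)/L) (x₀ the left endpoint), so the inequality holds for all u iff (1−α)(π/L)² ≥ α − c, i.e. α ≤ ((π/L)² + c)/((π/L)² + 1) = (1 + c(L/π)²)/(1 + (L/π)²). With (π/L)² = π^2 and c = 1/3, the largest admissible constant is α = ((π/L)² + c)/((π/L)² + 1).
Simplifying, α = (1/3 + π^2)/(1 + π^2).


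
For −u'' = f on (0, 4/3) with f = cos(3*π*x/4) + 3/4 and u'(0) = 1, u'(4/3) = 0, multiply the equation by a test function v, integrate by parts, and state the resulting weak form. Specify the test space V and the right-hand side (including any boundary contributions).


V = H^1(0, 4/3) (v unrestricted at boundary; u is determined up to an additive constant); weak form: ∫_0^4/3 u'v' dx = ∫_0^4/3 (cos(3*π*x/4) + 3/4) v dx − v(0) for all v ∈ V.

Multiply both sides by a test function v and integrate from 0 to 4/3:
  ∫_0^4/3 −u''(x) v(x) dx = ∫_0^4/3 f(x) v(x) dx.
Integrate the LHS by parts once:
  ∫_0^4/3 −u'' v dx = −[u'(x) v(x)]_0^4/3 + ∫_0^4/3 u'(x) v'(x) dx.
Thus ∫_0^4/3 u'(x) v'(x) dx = ∫_0^4/3 f(x) v(x) dx + [u'(x) v(x)]_0^4/3.
Choose V so that boundary terms are either known or forced to vanish.
u has inhomogeneous Neumann u'(0) = 1, u'(4/3) = 0. [u' v]_0^4/3 = (0)·v(4/3) − (1)·v(0) = − v(0). Take V = H^1(0, 4/3); boundary term becomes part of RHS.
Weak formulation: find u (satisfying any essential BC) such that ∫_0^4/3 u'(x) v'(x) dx = ∫_0^4/3 f v dx − v(0) for all v ∈ V (Neumann data are natural BCs: they enter the RHS as boundary terms).
Substituting f(x) = cos(3*π*x/4) + 3/4, the right-hand side is ∫_0^4/3 (cos(3*π*x/4) + 3/4) v dx − v(0).
Compatibility check (pure Neumann): taking v ≡ 1 ∈ V gives 0 = ∫_0^4/3 f dx + (0) − (1), i.e. ∫_0^4/3 f dx must equal u'(0) − u'(4/3) = 1. Indeed ∫_0^4/3 (cos(3*π*x/4) + 3/4) dx = 1, so the data are compatible. The solution is then unique only up to an additive constant (fix it e.g. by requiring ∫_0^4/3 u dx = 0).


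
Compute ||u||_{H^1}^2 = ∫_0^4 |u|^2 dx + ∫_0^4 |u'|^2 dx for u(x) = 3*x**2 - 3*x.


||u||_{H^1}^2 = 6996/5

The H^1 norm (squared) on an interval (0, L) is
  ||u||_{H^1}^2 = ∫_0^L u(x)^2 dx + ∫_0^L u'(x)^2 dx.
Compute u'(x) = 6*x - 3.
Then u(x)^2 = 9*x**4 - 18*x**3 + 9*x**2 and u'(x)^2 = 36*x**2 - 36*x + 9.
Integrate each monomial from 0 to 4 using ∫_0^4 c·x^n dx = c·4^(n+1)/(n+1):
  ∫_0^4 u(x)^2 dx = ∫_0^4 (9*x^4 - 18*x^3 + 9*x^2) dx. Term by term:
    ∫_0^4 9*x^4 dx = 9216/5;  ∫_0^4 -18*x^3 dx = -1152;  ∫_0^4 9*x^2 dx = 192.
  Sum: 9216/5 − 1152 + 192 = 4416/5.
  ∫_0^4 u'(x)^2 dx = ∫_0^4 (36*x^2 - 36*x + 9) dx. Term by term:
    ∫_0^4 36*x^2 dx = 768;  ∫_0^4 -36*x dx = -288;  ∫_0^4 9 dx = 36.
  Sum: 768 − 288 + 36 = 516.
Adding: ||u||_{H^1}^2 = 4416/5 + 516 = 6996/5.


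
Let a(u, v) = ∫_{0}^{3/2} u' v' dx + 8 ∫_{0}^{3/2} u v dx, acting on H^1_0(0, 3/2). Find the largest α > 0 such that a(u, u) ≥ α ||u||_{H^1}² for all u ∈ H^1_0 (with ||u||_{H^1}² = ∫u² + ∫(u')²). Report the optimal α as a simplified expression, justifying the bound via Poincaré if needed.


α = 1

Coercivity of a(·,·) on H^1_0(0, 3/2) means a(u, u) ≥ α ||u||_{H^1}² for every u ∈ H^1_0.
The interval has length L = 3/2, and Poincaré/coercivity depend only on L. Here a(u, u) = ∫(u')² + (8)·∫u².
Here c = 8 ≥ 1, so a(u,u) = ∫(u')² + c∫u² ≥ ∫(u')² + ∫u² = ||u||_{H^1}², i.e. α = 1 works. No larger α is possible: a(u,u) ≥ α||u||_{H^1}² means (1−α)∫(u')² ≥ (α−c)∫u², and for the modes u_n = sin(nπ(x−x₀)/L) (x₀ the left endpoint) one has ∫u_n²/∫(u_n')² = (L/(nπ))² → 0, so a(u_n,u_n)/||u_n||_{H^1}² → 1. Hence the optimal constant is α = 1.
Therefore α = 1.


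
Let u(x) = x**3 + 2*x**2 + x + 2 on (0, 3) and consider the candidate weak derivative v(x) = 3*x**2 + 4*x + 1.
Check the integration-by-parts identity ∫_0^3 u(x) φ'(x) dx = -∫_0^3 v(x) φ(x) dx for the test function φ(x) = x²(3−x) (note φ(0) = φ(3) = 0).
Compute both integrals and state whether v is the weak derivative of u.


LHS = -513/4, RHS = -513/4. Yes, v = u' weakly.

u(x) = x**3 + 2*x**2 + x + 2, classical derivative u'(x) = 3*x**2 + 4*x + 1.
φ(x) = x²(3−x), so φ'(x) = 3*x*(2 - x).
Note φ(0) = φ(3) = 0, so the boundary term u·φ vanishes.
LHS = ∫_0^3 u(x) φ'(x) dx = ∫_0^3 (-3*x^5 + 9*x^3 + 12*x) dx. Term by term:
  ∫_0^3 -3*x^5 dx = -729/2;  ∫_0^3 9*x^3 dx = 729/4;  ∫_0^3 12*x dx = 54.
Sum: -729/2 + 729/4 + 54 = -513/4.
So LHS = -513/4.
∫_0^3 v(x) φ(x) dx = ∫_0^3 (-3*x^5 + 5*x^4 + 11*x^3 + 3*x^2) dx. Term by term:
  ∫_0^3 -3*x^5 dx = -729/2;  ∫_0^3 5*x^4 dx = 243;  ∫_0^3 11*x^3 dx = 891/4;
  ∫_0^3 3*x^2 dx = 27.
Sum: -729/2 + 243 + 891/4 + 27 = 513/4.
So RHS = -∫_0^3 v(x) φ(x) dx = -513/4.
LHS = RHS, so the identity holds for this test φ.
Moreover u is smooth here and v(x) = u'(x) = 3*x**2 + 4*x + 1 pointwise, so the identity holds for every test function. Hence v is the weak derivative of u.


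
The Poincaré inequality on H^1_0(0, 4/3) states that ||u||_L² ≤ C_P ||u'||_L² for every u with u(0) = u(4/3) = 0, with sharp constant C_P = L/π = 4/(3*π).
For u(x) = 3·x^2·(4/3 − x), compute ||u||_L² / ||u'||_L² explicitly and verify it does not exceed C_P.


||u||_L² / ||u'||_L² = 2*sqrt(14)/21 < C_P = 4/(3*π).

u(x) = 3·x^2·(4/3 − x), so u'(x) = x*(8 - 9*x).
u(x) = 3·x^2·(4/3 − x) vanishes at x = 0 and x = 4/3, so u ∈ H^1_0(0, 4/3). Differentiate via the product rule and integrate the resulting polynomials term by term.
  ∫_0^4/3 u² dx = ∫_0^4/3 (9*x^6 - 24*x^5 + 16*x^4) dx. Term by term:
    ∫_0^4/3 9*x^6 dx = 16384/1701;  ∫_0^4/3 -24*x^5 dx = -16384/729;  ∫_0^4/3 16*x^4 dx = 16384/1215.
  Sum: 16384/1701 − 16384/729 + 16384/1215 = 16384/25515.
  ∫_0^4/3 (u')² dx = ∫_0^4/3 (81*x^4 - 144*x^3 + 64*x^2) dx. Term by term:
    ∫_0^4/3 81*x^4 dx = 1024/15;  ∫_0^4/3 -144*x^3 dx = -1024/9;  ∫_0^4/3 64*x^2 dx = 4096/81.
  Sum: 1024/15 − 1024/9 + 4096/81 = 2048/405.
∫_0^4/3 u² dx = 16384/25515, so ||u||_L² = 128*sqrt(35)/945.
∫_0^4/3 (u')² dx = 2048/405, so ||u'||_L² = 32*sqrt(10)/45.
Ratio ||u||_L² / ||u'||_L² = 2*sqrt(14)/21.
Sharp Poincaré constant on H^1_0(0, 4/3) is C_P = L/π = 4/(3*π), achieved by sin(3*π/4·x).
A polynomial bump cannot attain the sharp Poincaré constant (only the first sine eigenfunction does), so the ratio is strictly less than C_P, consistent with ||u||_L² ≤ C_P ||u'||_L².


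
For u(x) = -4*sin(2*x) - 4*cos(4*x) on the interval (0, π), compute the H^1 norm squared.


||u||_{H^1(0,π)}^2 = 176*π

u'(x) = 16*sin(4*x) - 8*cos(2*x).
Expand u² and (u')² and integrate term by term on (0, π), using: for integers n ≥ 1, ∫_0^π sin²(nx) dx = ∫_0^π cos²(nx) dx = π/2; for n ≠ n', ∫_0^π sin(nx)sin(n'x) dx = ∫_0^π cos(nx)cos(n'x) dx = 0; and by product-to-sum, ∫_0^π sin(nx)cos(n'x) dx = ½∫_0^π [sin((n+n')x) + sin((n−n')x)] dx, which is 0 when n+n' is even and 2n/(n²−n'²) when n+n' is odd (it need not vanish on (0, π)).
  u² squared terms: (-4)²·∫cos(4x)² dx = 16·π/2 = 8*π;  (-4)²·∫sin(2x)² dx = 16·π/2 = 8*π.
  u² cross terms: 2·(-4)·(-4)·∫cos(4x)·sin(2x) dx = 32·(0) = 0.
  So ∫_0^π u² dx = 8*π + 8*π + 0 = 16*π.
  (u')² squared terms: (-8)²·∫cos(2x)² dx = 64·π/2 = 32*π;  (16)²·∫sin(4x)² dx = 256·π/2 = 128*π.
  (u')² cross terms: 2·(-8)·(16)·∫cos(2x)·sin(4x) dx = -256·(0) = 0.
  So ∫_0^π (u')² dx = 32*π + 128*π + 0 = 160*π.
||u||_{H^1}^2 = (16*π) + (160*π) = 176*π.


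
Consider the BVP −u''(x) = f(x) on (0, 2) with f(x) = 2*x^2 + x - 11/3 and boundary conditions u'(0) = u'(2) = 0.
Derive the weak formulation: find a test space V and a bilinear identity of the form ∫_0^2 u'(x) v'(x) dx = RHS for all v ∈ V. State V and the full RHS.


V = H^1(0, 2) (no boundary constraint on v; u is determined up to an additive constant); weak form: ∫_0^2 u'v' dx = ∫_0^2 (2*x^2 + x - 11/3) v dx for all v ∈ V.

Multiply both sides by a test function v and integrate from 0 to 2:
  ∫_0^2 −u''(x) v(x) dx = ∫_0^2 f(x) v(x) dx.
Integrate the LHS by parts once:
  ∫_0^2 −u'' v dx = −[u'(x) v(x)]_0^2 + ∫_0^2 u'(x) v'(x) dx.
Thus ∫_0^2 u'(x) v'(x) dx = ∫_0^2 f(x) v(x) dx + [u'(x) v(x)]_0^2.
Choose V so that boundary terms are either known or forced to vanish.
u has homogeneous Neumann: u'(0) = u'(2) = 0. So [u' v]_0^2 = 0·v(2) − 0·v(0) = 0 for any v; take V = H^1(0, 2).
Weak formulation: find u (satisfying any essential BC) such that ∫_0^2 u'(x) v'(x) dx = ∫_0^2 f v dx for all v ∈ V (homogeneous Neumann, so boundary terms vanish).
Substituting f(x) = 2*x^2 + x - 11/3, the right-hand side is ∫_0^2 (2*x^2 + x - 11/3) v dx.
Compatibility check (pure Neumann): taking v ≡ 1 ∈ V gives 0 = ∫_0^2 f dx + (0) − (0), i.e. ∫_0^2 f dx must equal u'(0) − u'(2) = 0. Indeed ∫_0^2 (2*x^2 + x - 11/3) dx = 0, so the data are compatible. The solution is then unique only up to an additive constant (fix it e.g. by requiring ∫_0^2 u dx = 0).


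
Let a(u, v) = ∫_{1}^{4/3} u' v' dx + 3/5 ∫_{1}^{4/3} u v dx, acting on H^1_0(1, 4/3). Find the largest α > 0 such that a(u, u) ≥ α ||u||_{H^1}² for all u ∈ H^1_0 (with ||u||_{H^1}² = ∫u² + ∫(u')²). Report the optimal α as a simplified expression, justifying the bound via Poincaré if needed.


α = 3*(1 + 15*π^2)/(5*(1 + 9*π^2))

Coercivity of a(·,·) on H^1_0(1, 4/3) means a(u, u) ≥ α ||u||_{H^1}² for every u ∈ H^1_0.
The interval has length L = 1/3, and Poincaré/coercivity depend only on L. Here a(u, u) = ∫(u')² + (3/5)·∫u².
Here 0 < c = 3/5 < 1. The condition a(u,u) ≥ α||u||_{H^1}² reads (1−α)∫(u')² ≥ (α−c)∫u². Any admissible α is ≤ 1 (rapidly oscillating u have ∫u²/∫(u')² → 0), and α = 1 would force 0 ≥ (1−c)∫u², impossible since c < 1; so 1−α > 0. By the sharp Poincaré inequality on H^1_0 of an interval of length L, ∫(u')² ≥ (π/L)²∫u² with equality for the first sine mode sin(π(x−x₀)/L) (x₀ the left endpoint), so the inequality holds for all u iff (1−α)(π/L)² ≥ α − c, i.e. α ≤ ((π/L)² + c)/((π/L)² + 1) = (1 + c(L/π)²)/(1 + (L/π)²). With (π/L)² = 9*π^2 and c = 3/5, the largest admissible constant is α = ((π/L)² + c)/((π/L)² + 1).
Simplifying, α = 3*(1 + 15*π^2)/(5*(1 + 9*π^2)).


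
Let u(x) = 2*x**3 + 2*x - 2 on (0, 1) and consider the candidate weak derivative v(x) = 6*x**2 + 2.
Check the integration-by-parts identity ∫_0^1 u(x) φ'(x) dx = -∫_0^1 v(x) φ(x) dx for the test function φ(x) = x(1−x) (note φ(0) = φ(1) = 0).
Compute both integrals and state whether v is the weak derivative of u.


LHS = -19/30, RHS = -19/30. Yes, v = u' weakly.

u(x) = 2*x**3 + 2*x - 2, classical derivative u'(x) = 6*x**2 + 2.
φ(x) = x(1−x), so φ'(x) = 1 - 2*x.
Note φ(0) = φ(1) = 0, so the boundary term u·φ vanishes.
LHS = ∫_0^1 u(x) φ'(x) dx = ∫_0^1 (-4*x^4 + 2*x^3 - 4*x^2 + 6*x - 2) dx. Term by term:
  ∫_0^1 -4*x^4 dx = -4/5;  ∫_0^1 2*x^3 dx = 1/2;  ∫_0^1 -4*x^2 dx = -4/3;
  ∫_0^1 6*x dx = 3;  ∫_0^1 -2 dx = -2.
Sum: -4/5 + 1/2 − 4/3 + 3 − 2 = -19/30.
So LHS = -19/30.
∫_0^1 v(x) φ(x) dx = ∫_0^1 (-6*x^4 + 6*x^3 - 2*x^2 + 2*x) dx. Term by term:
  ∫_0^1 -6*x^4 dx = -6/5;  ∫_0^1 6*x^3 dx = 3/2;  ∫_0^1 -2*x^2 dx = -2/3;
  ∫_0^1 2*x dx = 1.
Sum: -6/5 + 3/2 − 2/3 + 1 = 19/30.
So RHS = -∫_0^1 v(x) φ(x) dx = -19/30.
LHS = RHS, so the identity holds for this test φ.
Moreover u is smooth here and v(x) = u'(x) = 6*x**2 + 2 pointwise, so the identity holds for every test function. Hence v is the weak derivative of u.


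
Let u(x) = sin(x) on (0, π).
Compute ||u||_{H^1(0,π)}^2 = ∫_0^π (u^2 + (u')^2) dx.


||u||_{H^1(0,π)}^2 = π

u'(x) = cos(x).
Expand u² and (u')² and integrate term by term on (0, π), using: for integers n ≥ 1, ∫_0^π sin²(nx) dx = ∫_0^π cos²(nx) dx = π/2; for n ≠ n', ∫_0^π sin(nx)sin(n'x) dx = ∫_0^π cos(nx)cos(n'x) dx = 0; and by product-to-sum, ∫_0^π sin(nx)cos(n'x) dx = ½∫_0^π [sin((n+n')x) + sin((n−n')x)] dx, which is 0 when n+n' is even and 2n/(n²−n'²) when n+n' is odd (it need not vanish on (0, π)).
  u² squared terms: (1)²·∫sin(x)² dx = 1·π/2 = π/2.
  So ∫_0^π u² dx = π/2.
  (u')² squared terms: (1)²·∫cos(x)² dx = 1·π/2 = π/2.
  So ∫_0^π (u')² dx = π/2.
||u||_{H^1}^2 = (π/2) + (π/2) = π.


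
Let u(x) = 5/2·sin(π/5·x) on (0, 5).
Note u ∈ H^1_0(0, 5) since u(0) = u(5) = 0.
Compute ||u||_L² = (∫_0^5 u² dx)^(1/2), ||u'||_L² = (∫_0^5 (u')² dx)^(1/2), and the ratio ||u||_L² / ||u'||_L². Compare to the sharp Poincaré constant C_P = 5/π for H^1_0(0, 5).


||u||_L² / ||u'||_L² = 5/π = C_P.

u(x) = 5/2·sin(π/5·x), so u'(x) = π*cos(π*x/5)/2.
Writing u(x) = A·sin(kπx/L) with A = 5/2 and k = 1, use ∫_0^L sin²(kπx/L) dx = L/2 and ∫_0^L cos²(kπx/L) dx = L/2.
u² = 25/4·sin²(π/5·x) and (u')² = π^2/4·cos²(π/5·x), and each of sin², cos² integrates to L/2 = 5/2 over (0, 5).
∫_0^5 u² dx = 125/8, so ||u||_L² = 5*sqrt(10)/4.
∫_0^5 (u')² dx = 5*π^2/8, so ||u'||_L² = sqrt(10)*π/4.
Ratio ||u||_L² / ||u'||_L² = 5/π.
Sharp Poincaré constant on H^1_0(0, 5) is C_P = L/π = 5/π, achieved by sin(π/5·x).
This is the k = 1 eigenfunction (up to amplitude), so the ratio equals the sharp Poincaré constant exactly.
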